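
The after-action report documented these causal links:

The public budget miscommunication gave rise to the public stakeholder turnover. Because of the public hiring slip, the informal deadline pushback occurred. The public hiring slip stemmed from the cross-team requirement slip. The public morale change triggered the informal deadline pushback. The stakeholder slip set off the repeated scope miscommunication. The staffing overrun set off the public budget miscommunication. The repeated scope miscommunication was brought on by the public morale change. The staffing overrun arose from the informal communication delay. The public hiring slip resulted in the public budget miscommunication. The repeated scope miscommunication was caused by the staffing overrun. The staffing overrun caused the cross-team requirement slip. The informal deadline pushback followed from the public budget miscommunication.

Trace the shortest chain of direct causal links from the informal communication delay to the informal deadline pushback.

the informal communication delay → the staffing overrun → the public budget miscommunication → the informal deadline pushback

the informal communication delay → the staffing overrun
the staffing overrun → the public budget miscommunication
the public budget miscommunication → the informal deadline pushback
Length: 3 steps.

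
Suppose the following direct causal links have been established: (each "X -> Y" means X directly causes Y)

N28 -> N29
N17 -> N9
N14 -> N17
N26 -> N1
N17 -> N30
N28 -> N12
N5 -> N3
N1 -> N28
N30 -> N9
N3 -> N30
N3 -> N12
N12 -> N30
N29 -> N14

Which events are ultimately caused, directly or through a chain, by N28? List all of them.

Direct effects: N29, N12.
2 steps out: N14, N30.
3 steps out: N17, N9.
Not reachable from it: N5, N26, N1, N3.

N12, N14, N17, N29, N30, N9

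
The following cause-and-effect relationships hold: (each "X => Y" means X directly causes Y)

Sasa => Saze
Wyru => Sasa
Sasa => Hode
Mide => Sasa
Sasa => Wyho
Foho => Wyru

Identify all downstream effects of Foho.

Hode, Sasa, Saze, Wyho, Wyru

Direct effects: Wyru.
2 steps out: Sasa.
3 steps out: Hode, Wyho, Saze.
Not reachable from it: Mide.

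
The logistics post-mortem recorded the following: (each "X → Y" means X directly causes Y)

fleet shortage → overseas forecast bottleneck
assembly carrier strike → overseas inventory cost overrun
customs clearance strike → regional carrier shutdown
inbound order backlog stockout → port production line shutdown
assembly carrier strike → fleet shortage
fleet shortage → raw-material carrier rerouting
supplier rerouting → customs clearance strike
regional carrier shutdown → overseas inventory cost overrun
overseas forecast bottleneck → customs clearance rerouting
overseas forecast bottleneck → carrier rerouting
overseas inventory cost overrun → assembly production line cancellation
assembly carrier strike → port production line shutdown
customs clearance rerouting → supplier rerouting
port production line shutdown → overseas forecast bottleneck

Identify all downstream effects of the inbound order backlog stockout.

the assembly production line cancellation, the carrier rerouting, the customs clearance rerouting, the customs clearance strike, the overseas forecast bottleneck, the overseas inventory cost overrun, the port production line shutdown, the regional carrier shutdown, the supplier rerouting

Direct effects: the port production line shutdown.
2 steps out: the overseas forecast bottleneck.
3 steps out: the customs clearance rerouting, the carrier rerouting.
4 steps out: the supplier rerouting.
5 steps out: the customs clearance strike.
6 steps out: the regional carrier shutdown.
7 steps out: the overseas inventory cost overrun.
8 steps out: the assembly production line cancellation.
Not reachable from it: the assembly carrier strike, the fleet shortage, the raw-material carrier rerouting.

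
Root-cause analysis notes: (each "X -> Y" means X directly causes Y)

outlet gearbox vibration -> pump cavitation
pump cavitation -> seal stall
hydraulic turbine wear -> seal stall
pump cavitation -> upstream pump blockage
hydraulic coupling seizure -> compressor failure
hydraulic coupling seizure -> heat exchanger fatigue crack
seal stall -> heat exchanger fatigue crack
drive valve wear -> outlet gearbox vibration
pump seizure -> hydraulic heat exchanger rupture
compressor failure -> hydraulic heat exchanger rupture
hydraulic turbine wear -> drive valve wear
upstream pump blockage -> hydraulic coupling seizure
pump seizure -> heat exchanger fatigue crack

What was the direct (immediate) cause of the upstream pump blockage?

the pump cavitation

Upstream contributors include the hydraulic turbine wear, the drive valve wear, the outlet gearbox vibration, but only the pump cavitation feeds directly into the upstream pump blockage.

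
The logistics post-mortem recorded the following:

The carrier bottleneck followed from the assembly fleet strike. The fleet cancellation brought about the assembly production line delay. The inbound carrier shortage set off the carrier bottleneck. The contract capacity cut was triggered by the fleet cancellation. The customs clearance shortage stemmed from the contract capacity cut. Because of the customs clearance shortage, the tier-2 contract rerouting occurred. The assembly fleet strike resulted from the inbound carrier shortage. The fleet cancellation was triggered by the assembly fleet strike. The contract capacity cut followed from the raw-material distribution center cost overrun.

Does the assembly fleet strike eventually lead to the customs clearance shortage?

There is a causal chain: the assembly fleet strike → the fleet cancellation → the contract capacity cut → the customs clearance shortage.

Yes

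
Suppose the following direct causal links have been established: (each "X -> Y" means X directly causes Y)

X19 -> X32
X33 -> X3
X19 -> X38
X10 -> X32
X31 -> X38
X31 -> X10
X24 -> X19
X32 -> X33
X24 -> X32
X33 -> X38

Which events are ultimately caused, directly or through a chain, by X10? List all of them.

X3, X32, X33, X38

Direct effects: X32.
2 steps out: X33.
3 steps out: X38, X3.
Not reachable from it: X31, X24, X19.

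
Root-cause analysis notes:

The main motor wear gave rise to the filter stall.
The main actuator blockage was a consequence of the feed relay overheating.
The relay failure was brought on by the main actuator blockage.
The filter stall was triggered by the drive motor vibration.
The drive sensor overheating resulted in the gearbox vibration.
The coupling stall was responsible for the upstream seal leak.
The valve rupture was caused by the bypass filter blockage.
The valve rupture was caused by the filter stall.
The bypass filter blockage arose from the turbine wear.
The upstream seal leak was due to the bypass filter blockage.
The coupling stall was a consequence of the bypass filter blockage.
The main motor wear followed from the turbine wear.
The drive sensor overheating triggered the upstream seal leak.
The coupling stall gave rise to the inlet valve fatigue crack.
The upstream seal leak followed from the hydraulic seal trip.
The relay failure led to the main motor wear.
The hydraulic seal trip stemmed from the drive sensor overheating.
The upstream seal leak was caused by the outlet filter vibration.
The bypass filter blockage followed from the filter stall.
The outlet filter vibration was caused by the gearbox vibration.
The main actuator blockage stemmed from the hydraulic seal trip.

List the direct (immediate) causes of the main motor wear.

the relay failure, the turbine wear

Upstream contributors include the drive sensor overheating, the hydraulic seal trip, the feed relay overheating, the main actuator blockage, but only the relay failure, the turbine wear feed directly into the main motor wear.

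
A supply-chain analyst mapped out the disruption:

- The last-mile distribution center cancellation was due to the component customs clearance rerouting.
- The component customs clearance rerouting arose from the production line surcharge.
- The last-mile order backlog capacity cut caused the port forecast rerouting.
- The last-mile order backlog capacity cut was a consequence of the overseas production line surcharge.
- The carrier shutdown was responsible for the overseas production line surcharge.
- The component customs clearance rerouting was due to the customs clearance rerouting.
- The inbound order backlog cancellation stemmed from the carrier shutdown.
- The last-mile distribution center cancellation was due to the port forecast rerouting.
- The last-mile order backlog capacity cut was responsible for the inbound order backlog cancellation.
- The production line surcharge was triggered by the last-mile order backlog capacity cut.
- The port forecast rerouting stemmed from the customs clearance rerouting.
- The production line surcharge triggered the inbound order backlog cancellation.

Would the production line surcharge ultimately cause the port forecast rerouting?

No

The production line surcharge leads to the inbound order backlog cancellation, the component customs clearance rerouting, the last-mile distribution center cancellation; the port forecast rerouting is not among them.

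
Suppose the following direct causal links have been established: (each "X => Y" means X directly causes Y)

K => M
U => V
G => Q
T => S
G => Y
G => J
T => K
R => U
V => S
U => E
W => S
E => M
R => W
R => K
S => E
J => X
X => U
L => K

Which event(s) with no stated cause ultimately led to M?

G, L, R, T

Tracing upstream from M: M ← E ← U ← X ← J ← G.
A separate upstream branch: M ← K ← R.
A separate upstream branch: M ← K ← L.
A separate upstream branch: M ← K ← T.
Each of those chain origins has no stated cause.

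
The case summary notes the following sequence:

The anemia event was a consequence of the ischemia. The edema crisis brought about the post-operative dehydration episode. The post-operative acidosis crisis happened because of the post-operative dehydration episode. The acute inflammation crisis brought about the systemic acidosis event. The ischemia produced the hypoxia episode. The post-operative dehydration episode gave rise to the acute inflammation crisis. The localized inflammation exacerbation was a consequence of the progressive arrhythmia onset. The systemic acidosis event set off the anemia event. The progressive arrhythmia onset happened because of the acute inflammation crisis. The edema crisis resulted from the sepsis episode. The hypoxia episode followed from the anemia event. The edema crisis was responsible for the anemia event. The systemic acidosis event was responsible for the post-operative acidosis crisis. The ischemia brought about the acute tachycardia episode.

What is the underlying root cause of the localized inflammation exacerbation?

Tracing upstream from the localized inflammation exacerbation: the localized inflammation exacerbation ← the progressive arrhythmia onset ← the acute inflammation crisis ← the post-operative dehydration episode ← the edema crisis ← the sepsis episode.
The sepsis episode has no stated cause, so it is the root.

the sepsis episode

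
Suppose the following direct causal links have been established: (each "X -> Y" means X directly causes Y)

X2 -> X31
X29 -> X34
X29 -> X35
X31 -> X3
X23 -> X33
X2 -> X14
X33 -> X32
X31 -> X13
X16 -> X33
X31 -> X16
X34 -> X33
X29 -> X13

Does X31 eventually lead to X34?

X31 leads to X16, X3, X13, X33, X32; X34 is not among them.

No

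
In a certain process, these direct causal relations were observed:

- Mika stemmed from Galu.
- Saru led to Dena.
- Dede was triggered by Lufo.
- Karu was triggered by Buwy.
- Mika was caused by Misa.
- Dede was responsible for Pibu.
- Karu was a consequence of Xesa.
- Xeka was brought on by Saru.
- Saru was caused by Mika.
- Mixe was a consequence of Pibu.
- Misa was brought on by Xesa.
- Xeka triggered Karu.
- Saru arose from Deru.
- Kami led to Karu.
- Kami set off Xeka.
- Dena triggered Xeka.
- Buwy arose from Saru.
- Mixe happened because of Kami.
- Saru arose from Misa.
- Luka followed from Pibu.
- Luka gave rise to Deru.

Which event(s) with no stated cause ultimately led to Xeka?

Galu, Kami, Lufo, Xesa

Tracing upstream from Xeka: Xeka ← Saru ← Deru ← Luka ← Pibu ← Dede ← Lufo.
A separate upstream branch: Xeka ← Saru ← Mika ← Galu.
A separate upstream branch: Xeka ← Saru ← Misa ← Xesa.
A separate upstream branch: Xeka ← Kami.
Each of those chain origins has no stated cause.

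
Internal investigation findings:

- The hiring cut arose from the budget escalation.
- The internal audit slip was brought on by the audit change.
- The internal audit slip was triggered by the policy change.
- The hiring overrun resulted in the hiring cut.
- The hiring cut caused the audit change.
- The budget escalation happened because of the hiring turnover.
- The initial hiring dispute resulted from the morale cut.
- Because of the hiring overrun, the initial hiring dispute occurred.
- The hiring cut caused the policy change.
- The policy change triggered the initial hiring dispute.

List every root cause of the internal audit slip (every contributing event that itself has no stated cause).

the hiring overrun, the hiring turnover

Tracing upstream from the internal audit slip: the internal audit slip ← the audit change ← the hiring cut ← the budget escalation ← the hiring turnover.
A separate upstream branch: the internal audit slip ← the audit change ← the hiring cut ← the hiring overrun.
Each of those chain origins has no stated cause.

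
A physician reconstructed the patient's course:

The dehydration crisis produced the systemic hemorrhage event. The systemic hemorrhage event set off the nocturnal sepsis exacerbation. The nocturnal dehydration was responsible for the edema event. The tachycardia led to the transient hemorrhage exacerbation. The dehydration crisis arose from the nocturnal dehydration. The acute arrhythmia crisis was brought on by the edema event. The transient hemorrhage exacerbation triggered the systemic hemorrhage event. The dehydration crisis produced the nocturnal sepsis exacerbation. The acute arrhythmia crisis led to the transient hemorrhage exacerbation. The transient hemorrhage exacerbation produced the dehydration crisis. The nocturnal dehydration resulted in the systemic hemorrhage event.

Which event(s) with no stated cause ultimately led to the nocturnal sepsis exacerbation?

the nocturnal dehydration, the tachycardia

Tracing upstream from the nocturnal sepsis exacerbation: the nocturnal sepsis exacerbation ← the dehydration crisis ← the nocturnal dehydration.
A separate upstream branch: the nocturnal sepsis exacerbation ← the dehydration crisis ← the transient hemorrhage exacerbation ← the tachycardia.
Each of those chain origins has no stated cause.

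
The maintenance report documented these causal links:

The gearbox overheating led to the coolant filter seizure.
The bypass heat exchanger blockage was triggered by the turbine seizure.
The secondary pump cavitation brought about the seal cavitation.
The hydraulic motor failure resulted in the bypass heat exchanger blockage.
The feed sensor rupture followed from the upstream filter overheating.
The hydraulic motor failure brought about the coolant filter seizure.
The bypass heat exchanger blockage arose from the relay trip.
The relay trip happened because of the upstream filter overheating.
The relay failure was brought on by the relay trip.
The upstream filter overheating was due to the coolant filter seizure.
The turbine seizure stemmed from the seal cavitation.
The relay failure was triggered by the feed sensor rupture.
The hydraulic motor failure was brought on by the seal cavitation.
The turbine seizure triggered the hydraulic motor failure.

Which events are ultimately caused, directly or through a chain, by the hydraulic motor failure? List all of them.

the bypass heat exchanger blockage, the coolant filter seizure, the feed sensor rupture, the relay failure, the relay trip, the upstream filter overheating

Direct effects: the coolant filter seizure, the bypass heat exchanger blockage.
2 steps out: the upstream filter overheating.
3 steps out: the relay trip, the feed sensor rupture.
4 steps out: the relay failure.
Not reachable from it: the secondary pump cavitation, the seal cavitation, the turbine seizure, the gearbox overheating.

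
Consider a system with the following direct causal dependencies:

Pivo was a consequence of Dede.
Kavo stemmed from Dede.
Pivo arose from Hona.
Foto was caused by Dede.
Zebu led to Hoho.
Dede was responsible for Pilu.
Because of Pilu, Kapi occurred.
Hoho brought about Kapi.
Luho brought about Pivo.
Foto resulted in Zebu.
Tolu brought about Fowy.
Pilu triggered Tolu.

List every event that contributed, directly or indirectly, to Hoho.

Dede, Foto, Zebu

Immediate cause of Hoho: Zebu.
Further upstream: Dede, Foto.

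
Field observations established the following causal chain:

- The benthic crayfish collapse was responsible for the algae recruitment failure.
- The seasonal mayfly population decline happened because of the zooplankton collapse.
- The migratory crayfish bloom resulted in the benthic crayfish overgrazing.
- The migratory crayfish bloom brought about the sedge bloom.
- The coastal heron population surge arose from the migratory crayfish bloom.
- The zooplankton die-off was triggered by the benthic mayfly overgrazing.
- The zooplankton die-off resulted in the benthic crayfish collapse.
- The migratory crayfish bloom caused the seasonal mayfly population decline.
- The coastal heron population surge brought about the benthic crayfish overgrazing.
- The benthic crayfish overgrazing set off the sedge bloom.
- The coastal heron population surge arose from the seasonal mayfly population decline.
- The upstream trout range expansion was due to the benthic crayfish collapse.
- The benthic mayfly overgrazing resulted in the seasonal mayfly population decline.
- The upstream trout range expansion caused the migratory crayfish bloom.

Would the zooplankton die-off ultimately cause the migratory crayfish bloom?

Yes

There is a causal chain: the zooplankton die-off → the benthic crayfish collapse → the upstream trout range expansion → the migratory crayfish bloom.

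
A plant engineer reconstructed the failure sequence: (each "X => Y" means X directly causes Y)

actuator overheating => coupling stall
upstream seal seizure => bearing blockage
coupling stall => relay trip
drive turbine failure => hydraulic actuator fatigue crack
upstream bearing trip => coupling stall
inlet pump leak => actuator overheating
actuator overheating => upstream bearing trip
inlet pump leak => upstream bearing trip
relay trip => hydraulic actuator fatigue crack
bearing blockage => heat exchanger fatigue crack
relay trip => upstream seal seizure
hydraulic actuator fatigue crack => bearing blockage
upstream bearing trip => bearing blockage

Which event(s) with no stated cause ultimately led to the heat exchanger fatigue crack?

Tracing upstream from the heat exchanger fatigue crack: the heat exchanger fatigue crack ← the bearing blockage ← the upstream bearing trip ← the inlet pump leak.
A separate upstream branch: the heat exchanger fatigue crack ← the bearing blockage ← the hydraulic actuator fatigue crack ← the drive turbine failure.
Each of those chain origins has no stated cause.

the drive turbine failure, the inlet pump leak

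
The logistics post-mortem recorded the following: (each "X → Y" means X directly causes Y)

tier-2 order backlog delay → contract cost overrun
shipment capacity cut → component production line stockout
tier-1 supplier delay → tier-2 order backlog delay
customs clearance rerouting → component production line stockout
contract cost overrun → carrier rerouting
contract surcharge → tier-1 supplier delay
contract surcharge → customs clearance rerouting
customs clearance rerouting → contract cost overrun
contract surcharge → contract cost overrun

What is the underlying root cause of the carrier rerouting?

the contract surcharge

Tracing upstream from the carrier rerouting: the carrier rerouting ← the contract cost overrun ← the contract surcharge.
The contract surcharge has no stated cause, so it is the root.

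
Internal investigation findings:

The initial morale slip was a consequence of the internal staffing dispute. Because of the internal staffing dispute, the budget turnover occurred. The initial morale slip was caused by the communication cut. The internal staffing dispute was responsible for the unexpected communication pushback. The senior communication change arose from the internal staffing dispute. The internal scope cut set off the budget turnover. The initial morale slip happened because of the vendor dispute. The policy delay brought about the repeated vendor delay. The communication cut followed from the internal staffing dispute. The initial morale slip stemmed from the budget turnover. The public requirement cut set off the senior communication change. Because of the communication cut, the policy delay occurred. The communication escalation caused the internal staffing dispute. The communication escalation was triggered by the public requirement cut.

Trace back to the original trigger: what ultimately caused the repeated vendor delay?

the public requirement cut

Tracing upstream from the repeated vendor delay: the repeated vendor delay ← the policy delay ← the communication cut ← the internal staffing dispute ← the communication escalation ← the public requirement cut.
The public requirement cut has no stated cause, so it is the root.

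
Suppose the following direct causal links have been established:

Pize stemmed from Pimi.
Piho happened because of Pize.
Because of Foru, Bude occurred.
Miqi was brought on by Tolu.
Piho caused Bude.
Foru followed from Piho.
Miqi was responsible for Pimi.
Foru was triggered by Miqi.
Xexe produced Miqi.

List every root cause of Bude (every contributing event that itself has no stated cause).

Tolu, Xexe

Tracing upstream from Bude: Bude ← Foru ← Miqi ← Xexe.
A separate upstream branch: Bude ← Foru ← Miqi ← Tolu.
Each of those chain origins has no stated cause.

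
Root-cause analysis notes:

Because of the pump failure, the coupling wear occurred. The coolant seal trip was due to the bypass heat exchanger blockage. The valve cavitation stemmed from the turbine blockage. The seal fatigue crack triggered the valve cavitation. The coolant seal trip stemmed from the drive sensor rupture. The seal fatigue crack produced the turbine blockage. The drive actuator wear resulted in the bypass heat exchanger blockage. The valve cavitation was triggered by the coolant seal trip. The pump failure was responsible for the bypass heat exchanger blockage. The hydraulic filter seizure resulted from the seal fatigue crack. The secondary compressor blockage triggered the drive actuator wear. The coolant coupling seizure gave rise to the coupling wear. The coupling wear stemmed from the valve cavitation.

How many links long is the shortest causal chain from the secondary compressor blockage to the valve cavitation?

Shortest chain: the secondary compressor blockage → the drive actuator wear → the bypass heat exchanger blockage → the coolant seal trip → the valve cavitation.

4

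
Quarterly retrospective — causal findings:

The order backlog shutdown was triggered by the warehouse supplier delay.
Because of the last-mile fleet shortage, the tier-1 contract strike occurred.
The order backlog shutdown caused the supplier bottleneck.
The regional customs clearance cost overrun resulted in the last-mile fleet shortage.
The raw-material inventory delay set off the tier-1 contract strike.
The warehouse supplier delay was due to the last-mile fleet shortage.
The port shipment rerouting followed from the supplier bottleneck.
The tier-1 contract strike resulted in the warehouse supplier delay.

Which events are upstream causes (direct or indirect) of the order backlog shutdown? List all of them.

Immediate cause of the order backlog shutdown: the warehouse supplier delay.
Further upstream: the regional customs clearance cost overrun, the last-mile fleet shortage, the tier-1 contract strike, the raw-material inventory delay.

the last-mile fleet shortage, the raw-material inventory delay, the regional customs clearance cost overrun, the tier-1 contract strike, the warehouse supplier delay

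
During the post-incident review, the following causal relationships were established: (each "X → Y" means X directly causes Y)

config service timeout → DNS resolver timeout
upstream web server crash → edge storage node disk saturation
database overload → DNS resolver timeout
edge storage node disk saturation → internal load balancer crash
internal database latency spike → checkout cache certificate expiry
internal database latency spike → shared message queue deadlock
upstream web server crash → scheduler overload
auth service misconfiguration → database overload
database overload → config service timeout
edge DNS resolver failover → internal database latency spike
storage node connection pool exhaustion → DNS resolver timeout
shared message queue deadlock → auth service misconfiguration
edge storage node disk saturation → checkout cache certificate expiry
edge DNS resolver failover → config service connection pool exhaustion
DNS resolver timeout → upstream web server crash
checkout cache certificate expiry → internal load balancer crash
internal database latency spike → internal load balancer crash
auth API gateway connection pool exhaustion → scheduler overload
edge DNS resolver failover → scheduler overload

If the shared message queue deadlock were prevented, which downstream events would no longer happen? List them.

the auth service misconfiguration, the config service timeout, the database overload

Downstream of the shared message queue deadlock: the auth service misconfiguration, the database overload, the config service timeout, the DNS resolver timeout, the upstream web server crash, the edge storage node disk saturation, the scheduler overload, the checkout cache certificate expiry, the internal load balancer crash.
Of those, still caused via another path: the DNS resolver timeout, the upstream web server crash, the edge storage node disk saturation, the scheduler overload, the checkout cache certificate expiry, the internal load balancer crash.
The remainder have no surviving cause.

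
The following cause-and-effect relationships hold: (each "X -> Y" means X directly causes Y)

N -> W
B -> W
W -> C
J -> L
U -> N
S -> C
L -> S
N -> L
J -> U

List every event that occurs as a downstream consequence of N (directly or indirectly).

C, L, S, W

Direct effects: W, L.
2 steps out: S, C.
Not reachable from it: J, U, B.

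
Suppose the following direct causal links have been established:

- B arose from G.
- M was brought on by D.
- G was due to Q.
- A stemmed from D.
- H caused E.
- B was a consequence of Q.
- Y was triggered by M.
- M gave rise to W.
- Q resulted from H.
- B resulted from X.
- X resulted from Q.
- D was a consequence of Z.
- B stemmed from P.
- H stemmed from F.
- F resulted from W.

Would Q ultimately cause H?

No

Q leads to G, X, B; H is not among them.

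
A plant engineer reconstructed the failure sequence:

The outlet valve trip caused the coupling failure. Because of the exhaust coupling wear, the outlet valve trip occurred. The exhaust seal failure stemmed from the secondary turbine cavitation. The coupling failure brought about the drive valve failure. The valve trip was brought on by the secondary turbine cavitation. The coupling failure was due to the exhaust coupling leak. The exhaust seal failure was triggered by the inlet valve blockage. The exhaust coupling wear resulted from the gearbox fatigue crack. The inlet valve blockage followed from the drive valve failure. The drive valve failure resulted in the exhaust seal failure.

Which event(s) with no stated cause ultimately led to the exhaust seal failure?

the exhaust coupling leak, the gearbox fatigue crack, the secondary turbine cavitation

Tracing upstream from the exhaust seal failure: the exhaust seal failure ← the drive valve failure ← the coupling failure ← the outlet valve trip ← the exhaust coupling wear ← the gearbox fatigue crack.
A separate upstream branch: the exhaust seal failure ← the secondary turbine cavitation.
A separate upstream branch: the exhaust seal failure ← the drive valve failure ← the coupling failure ← the exhaust coupling leak.
Each of those chain origins has no stated cause.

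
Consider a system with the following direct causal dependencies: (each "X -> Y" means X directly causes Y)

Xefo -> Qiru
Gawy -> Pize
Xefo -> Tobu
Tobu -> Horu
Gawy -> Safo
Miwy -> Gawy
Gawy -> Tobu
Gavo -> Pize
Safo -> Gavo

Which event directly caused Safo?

Upstream contributors include Miwy, but only Gawy feeds directly into Safo.

Gawy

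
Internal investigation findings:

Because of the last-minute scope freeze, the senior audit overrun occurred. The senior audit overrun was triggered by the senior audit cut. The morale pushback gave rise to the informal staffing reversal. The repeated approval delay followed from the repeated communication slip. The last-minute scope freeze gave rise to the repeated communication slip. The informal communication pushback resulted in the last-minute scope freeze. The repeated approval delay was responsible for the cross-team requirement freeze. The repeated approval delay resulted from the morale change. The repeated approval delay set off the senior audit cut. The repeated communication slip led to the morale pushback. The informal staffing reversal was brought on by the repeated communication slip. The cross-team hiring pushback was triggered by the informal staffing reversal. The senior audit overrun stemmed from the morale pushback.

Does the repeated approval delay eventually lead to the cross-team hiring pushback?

The repeated approval delay leads to the cross-team requirement freeze, the senior audit cut, the senior audit overrun; the cross-team hiring pushback is not among them.

No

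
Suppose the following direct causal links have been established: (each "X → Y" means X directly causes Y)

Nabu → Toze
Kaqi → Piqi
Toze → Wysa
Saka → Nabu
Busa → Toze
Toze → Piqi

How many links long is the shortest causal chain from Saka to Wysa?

Shortest chain: Saka → Nabu → Toze → Wysa.

3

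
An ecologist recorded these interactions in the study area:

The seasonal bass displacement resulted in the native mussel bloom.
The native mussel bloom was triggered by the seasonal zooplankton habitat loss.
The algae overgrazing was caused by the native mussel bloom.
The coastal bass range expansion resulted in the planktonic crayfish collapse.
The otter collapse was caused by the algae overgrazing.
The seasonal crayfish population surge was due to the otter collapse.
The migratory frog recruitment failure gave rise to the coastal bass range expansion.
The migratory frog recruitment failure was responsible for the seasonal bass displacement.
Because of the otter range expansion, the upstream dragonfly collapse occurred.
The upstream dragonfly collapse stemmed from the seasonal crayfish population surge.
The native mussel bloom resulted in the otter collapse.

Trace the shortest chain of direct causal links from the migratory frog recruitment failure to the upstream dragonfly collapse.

the migratory frog recruitment failure → the seasonal bass displacement
the seasonal bass displacement → the native mussel bloom
the native mussel bloom → the otter collapse
the otter collapse → the seasonal crayfish population surge
the seasonal crayfish population surge → the upstream dragonfly collapse
Length: 5 steps.

the migratory frog recruitment failure → the seasonal bass displacement → the native mussel bloom → the otter collapse → the seasonal crayfish population surge → the upstream dragonfly collapse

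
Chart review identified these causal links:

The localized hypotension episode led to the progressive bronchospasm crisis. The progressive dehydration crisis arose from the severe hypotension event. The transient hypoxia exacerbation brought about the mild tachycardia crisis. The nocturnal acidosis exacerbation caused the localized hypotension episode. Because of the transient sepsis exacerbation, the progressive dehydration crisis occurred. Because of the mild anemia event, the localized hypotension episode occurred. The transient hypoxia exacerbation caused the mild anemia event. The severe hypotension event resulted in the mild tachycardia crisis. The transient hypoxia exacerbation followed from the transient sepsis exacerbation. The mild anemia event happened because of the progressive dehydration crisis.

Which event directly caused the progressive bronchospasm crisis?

the localized hypotension episode

Upstream contributors include the transient sepsis exacerbation, the nocturnal acidosis exacerbation, the severe hypotension event, the progressive dehydration crisis, the transient hypoxia exacerbation, the mild anemia event, but only the localized hypotension episode feeds directly into the progressive bronchospasm crisis.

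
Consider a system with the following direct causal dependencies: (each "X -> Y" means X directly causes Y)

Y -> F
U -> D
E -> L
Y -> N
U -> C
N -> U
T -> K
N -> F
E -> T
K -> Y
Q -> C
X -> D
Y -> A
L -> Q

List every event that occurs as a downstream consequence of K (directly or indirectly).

A, C, D, F, N, U, Y

Direct effects: Y.
2 steps out: N, A, F.
3 steps out: U.
4 steps out: D, C.
Not reachable from it: E, T, L, X, Q.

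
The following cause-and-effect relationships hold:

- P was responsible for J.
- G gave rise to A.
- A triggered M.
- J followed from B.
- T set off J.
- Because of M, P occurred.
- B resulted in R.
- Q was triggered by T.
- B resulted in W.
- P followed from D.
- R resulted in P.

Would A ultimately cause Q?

No

A leads to M, P, J; Q is not among them.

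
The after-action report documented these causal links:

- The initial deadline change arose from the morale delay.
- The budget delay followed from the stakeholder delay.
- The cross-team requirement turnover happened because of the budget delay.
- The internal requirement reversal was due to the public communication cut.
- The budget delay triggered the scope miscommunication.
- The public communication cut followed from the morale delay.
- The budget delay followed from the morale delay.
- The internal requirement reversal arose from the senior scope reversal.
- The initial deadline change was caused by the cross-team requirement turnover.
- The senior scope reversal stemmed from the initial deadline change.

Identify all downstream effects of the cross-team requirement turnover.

the initial deadline change, the internal requirement reversal, the senior scope reversal

Direct effects: the initial deadline change.
2 steps out: the senior scope reversal.
3 steps out: the internal requirement reversal.
Not reachable from it: the morale delay, the stakeholder delay, the budget delay, the public communication cut, the scope miscommunication.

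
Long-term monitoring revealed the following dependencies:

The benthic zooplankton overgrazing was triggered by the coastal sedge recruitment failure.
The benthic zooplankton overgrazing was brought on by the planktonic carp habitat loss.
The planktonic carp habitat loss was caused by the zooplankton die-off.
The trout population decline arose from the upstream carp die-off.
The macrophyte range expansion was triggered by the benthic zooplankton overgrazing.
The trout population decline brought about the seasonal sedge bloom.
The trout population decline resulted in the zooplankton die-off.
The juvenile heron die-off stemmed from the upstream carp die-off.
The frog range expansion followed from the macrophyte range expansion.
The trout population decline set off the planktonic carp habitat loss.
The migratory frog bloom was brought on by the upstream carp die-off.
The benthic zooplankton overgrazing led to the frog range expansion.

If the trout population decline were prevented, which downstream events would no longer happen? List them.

Downstream of the trout population decline: the zooplankton die-off, the planktonic carp habitat loss, the seasonal sedge bloom, the benthic zooplankton overgrazing, the macrophyte range expansion, the frog range expansion.
Of those, still caused via another path: the benthic zooplankton overgrazing, the macrophyte range expansion, the frog range expansion.
The remainder have no surviving cause.

the planktonic carp habitat loss, the seasonal sedge bloom, the zooplankton die-off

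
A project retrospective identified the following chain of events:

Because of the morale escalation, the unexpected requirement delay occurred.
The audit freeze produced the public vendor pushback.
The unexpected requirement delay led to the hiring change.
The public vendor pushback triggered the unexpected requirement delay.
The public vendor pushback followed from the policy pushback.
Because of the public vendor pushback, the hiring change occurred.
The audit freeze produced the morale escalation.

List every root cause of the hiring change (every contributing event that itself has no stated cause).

the audit freeze, the policy pushback

Tracing upstream from the hiring change: the hiring change ← the public vendor pushback ← the audit freeze.
A separate upstream branch: the hiring change ← the public vendor pushback ← the policy pushback.
Each of those chain origins has no stated cause.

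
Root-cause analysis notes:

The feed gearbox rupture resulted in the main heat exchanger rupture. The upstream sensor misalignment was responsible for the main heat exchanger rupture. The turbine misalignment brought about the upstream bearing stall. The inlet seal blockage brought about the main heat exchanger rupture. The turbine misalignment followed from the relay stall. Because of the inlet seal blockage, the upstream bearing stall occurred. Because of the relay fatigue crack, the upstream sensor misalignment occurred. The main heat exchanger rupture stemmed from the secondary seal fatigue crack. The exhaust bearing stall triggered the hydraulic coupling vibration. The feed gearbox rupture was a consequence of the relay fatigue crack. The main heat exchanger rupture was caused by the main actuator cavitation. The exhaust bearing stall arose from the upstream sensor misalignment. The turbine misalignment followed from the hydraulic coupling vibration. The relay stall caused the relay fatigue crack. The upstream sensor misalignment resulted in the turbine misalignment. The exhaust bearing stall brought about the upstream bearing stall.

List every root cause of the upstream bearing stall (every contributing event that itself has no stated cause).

the inlet seal blockage, the relay stall

Tracing upstream from the upstream bearing stall: the upstream bearing stall ← the turbine misalignment ← the relay stall.
A separate upstream branch: the upstream bearing stall ← the inlet seal blockage.
Each of those chain origins has no stated cause.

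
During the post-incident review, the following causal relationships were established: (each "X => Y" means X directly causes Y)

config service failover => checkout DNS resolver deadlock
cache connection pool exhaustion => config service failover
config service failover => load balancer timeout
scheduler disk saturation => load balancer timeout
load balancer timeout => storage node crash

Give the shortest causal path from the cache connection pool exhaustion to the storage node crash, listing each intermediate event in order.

the cache connection pool exhaustion → the config service failover → the load balancer timeout → the storage node crash

the cache connection pool exhaustion → the config service failover
the config service failover → the load balancer timeout
the load balancer timeout → the storage node crash
Length: 3 steps.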